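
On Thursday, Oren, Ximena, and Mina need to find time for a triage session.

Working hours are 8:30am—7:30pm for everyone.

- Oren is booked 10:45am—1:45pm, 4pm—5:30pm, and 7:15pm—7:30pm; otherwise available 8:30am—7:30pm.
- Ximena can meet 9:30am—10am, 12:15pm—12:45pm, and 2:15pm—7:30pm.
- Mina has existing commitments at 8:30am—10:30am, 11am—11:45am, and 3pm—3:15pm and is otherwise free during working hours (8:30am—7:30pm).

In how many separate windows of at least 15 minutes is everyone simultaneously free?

3

Oren free within 08:30–19:30: 08:30–10:45, 13:45–16:00, 17:30–19:15.
Mina free within 08:30–19:30: 10:30–11:00, 11:45–15:00, 15:15–19:30.
Oren ∩ Ximena: 09:30–10:00, 14:15–16:00, 17:30–19:15.
Oren ∩ Ximena ∩ Mina: 14:15–15:00, 15:15–16:00, 17:30–19:15.
Windows ≥ 15 min: 14:15–15:00, 15:15–16:00, 17:30–19:15.
That's 3 windows.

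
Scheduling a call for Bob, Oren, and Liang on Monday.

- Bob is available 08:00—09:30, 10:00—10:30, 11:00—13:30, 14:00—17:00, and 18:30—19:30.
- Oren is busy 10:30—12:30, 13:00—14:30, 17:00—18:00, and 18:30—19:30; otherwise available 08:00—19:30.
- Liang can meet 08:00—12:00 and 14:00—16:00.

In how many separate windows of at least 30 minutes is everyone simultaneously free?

Oren free within 08:00–19:30: 08:00–10:30, 12:30–13:00, 14:30–17:00, 18:00–18:30.
Bob ∩ Oren: 08:00–09:30, 10:00–10:30, 12:30–13:00, 14:30–17:00.
Bob ∩ Oren ∩ Liang: 08:00–09:30, 10:00–10:30, 14:30–16:00.
Windows ≥ 30 min: 08:00–09:30, 10:00–10:30, 14:30–16:00.
That's 3 windows.

3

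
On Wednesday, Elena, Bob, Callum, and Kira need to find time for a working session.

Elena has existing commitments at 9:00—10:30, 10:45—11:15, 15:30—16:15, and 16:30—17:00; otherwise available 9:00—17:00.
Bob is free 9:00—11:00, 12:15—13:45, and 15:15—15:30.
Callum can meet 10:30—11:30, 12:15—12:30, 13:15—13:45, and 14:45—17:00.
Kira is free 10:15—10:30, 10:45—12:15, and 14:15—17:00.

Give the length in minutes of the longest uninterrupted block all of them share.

Elena free within 09:00–17:00: 10:30–10:45, 11:15–15:30, 16:15–16:30.
Elena ∩ Bob: 10:30–10:45, 12:15–13:45, 15:15–15:30.
Elena ∩ Bob ∩ Callum: 10:30–10:45, 12:15–12:30, 13:15–13:45, 15:15–15:30.
Elena ∩ Bob ∩ Callum ∩ Kira: 15:15–15:30.
Single common window of 15 minutes.

15 minutes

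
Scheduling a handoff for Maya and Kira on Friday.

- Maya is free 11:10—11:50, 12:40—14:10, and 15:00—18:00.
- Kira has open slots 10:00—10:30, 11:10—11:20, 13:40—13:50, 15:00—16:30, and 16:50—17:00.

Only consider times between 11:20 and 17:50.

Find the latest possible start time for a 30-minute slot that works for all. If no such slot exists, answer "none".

16:00

Maya ∩ Kira: 11:10–11:20, 13:40–13:50, 15:00–16:30, 16:50–17:00.
Restricted to 11:20–17:50: 13:40–13:50, 15:00–16:30, 16:50–17:00.
Windows ≥ 30 min: 15:00–16:30.
Latest start in the last window 15:00–16:30 is 16:30 − 30 min = 16:00.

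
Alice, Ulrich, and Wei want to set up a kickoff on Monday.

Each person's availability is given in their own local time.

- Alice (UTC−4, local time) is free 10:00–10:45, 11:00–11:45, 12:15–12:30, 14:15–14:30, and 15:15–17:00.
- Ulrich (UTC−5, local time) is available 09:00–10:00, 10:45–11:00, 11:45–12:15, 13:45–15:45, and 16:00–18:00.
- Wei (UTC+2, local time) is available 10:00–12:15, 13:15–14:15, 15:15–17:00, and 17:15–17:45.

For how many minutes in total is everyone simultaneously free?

45 minutes

Alice → UTC: 14:00–14:45, 15:00–15:45, 16:15–16:30, 18:15–18:30, 19:15–21:00.
Ulrich → UTC: 14:00–15:00, 15:45–16:00, 16:45–17:15, 18:45–20:45, 21:00–23:00.
Wei → UTC: 08:00–10:15, 11:15–12:15, 13:15–15:00, 15:15–15:45.
Alice ∩ Ulrich: 14:00–14:45, 19:15–20:45.
Alice ∩ Ulrich ∩ Wei: 14:00–14:45.
Total common minutes: 45.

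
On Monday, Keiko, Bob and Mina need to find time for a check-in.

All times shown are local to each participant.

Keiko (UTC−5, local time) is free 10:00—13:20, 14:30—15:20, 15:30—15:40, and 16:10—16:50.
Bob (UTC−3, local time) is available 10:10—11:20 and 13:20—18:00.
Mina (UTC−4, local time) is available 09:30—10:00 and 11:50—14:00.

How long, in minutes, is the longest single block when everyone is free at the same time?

Keiko → UTC: 15:00–18:20, 19:30–20:20, 20:30–20:40, 21:10–21:50.
Bob → UTC: 13:10–14:20, 16:20–21:00.
Mina → UTC: 13:30–14:00, 15:50–18:00.
Keiko ∩ Bob: 16:20–18:20, 19:30–20:20, 20:30–20:40.
Keiko ∩ Bob ∩ Mina: 16:20–18:00.
Single common window of 100 minutes.

100 minutes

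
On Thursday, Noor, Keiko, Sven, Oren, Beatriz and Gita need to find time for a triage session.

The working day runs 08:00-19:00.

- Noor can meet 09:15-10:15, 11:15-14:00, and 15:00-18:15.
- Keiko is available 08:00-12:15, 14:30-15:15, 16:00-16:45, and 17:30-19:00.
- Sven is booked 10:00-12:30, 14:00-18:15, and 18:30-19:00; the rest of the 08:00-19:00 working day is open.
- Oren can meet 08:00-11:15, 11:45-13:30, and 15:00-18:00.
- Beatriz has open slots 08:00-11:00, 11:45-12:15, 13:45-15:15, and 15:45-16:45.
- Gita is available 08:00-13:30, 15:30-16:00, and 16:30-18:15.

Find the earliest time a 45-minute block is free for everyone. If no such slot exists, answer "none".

09:15

Sven free within 08:00–19:00: 08:00–10:00, 12:30–14:00, 18:15–18:30.
Noor ∩ Keiko: 09:15–10:15, 11:15–12:15, 15:00–15:15, 16:00–16:45, 17:30–18:15.
Noor ∩ Keiko ∩ Sven: 09:15–10:00.
Noor ∩ Keiko ∩ Sven ∩ Oren: 09:15–10:00.
Noor ∩ Keiko ∩ Sven ∩ Oren ∩ Beatriz: 09:15–10:00.
Noor ∩ Keiko ∩ Sven ∩ Oren ∩ Beatriz ∩ Gita: 09:15–10:00.
Windows ≥ 45 min: 09:15–10:00.
Earliest such window starts at 09:15.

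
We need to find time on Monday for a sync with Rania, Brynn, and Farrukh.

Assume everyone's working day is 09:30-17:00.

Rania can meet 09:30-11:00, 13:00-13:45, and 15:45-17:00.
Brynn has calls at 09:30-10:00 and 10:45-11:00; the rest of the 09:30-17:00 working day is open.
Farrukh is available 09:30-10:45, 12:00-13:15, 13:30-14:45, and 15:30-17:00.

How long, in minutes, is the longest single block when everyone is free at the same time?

Brynn free within 09:30–17:00: 10:00–10:45, 11:00–17:00.
Rania ∩ Brynn: 10:00–10:45, 13:00–13:45, 15:45–17:00.
Rania ∩ Brynn ∩ Farrukh: 10:00–10:45, 13:00–13:15, 13:30–13:45, 15:45–17:00.
Common window lengths: 45, 15, 15, 75 min; longest is 75.

75 minutes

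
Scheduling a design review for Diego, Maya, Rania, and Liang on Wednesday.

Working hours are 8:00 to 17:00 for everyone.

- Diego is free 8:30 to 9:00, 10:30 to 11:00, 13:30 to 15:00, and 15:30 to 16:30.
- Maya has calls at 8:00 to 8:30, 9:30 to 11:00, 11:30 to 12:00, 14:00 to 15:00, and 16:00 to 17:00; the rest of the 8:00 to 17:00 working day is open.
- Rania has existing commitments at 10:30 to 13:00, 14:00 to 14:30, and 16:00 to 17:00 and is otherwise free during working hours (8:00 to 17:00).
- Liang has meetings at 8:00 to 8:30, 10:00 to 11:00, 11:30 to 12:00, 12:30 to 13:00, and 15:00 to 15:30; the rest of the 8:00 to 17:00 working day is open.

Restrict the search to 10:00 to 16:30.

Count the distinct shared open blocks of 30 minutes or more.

2

Maya free within 08:00–17:00: 08:30–09:30, 11:00–11:30, 12:00–14:00, 15:00–16:00.
Rania free within 08:00–17:00: 08:00–10:30, 13:00–14:00, 14:30–16:00.
Liang free within 08:00–17:00: 08:30–10:00, 11:00–11:30, 12:00–12:30, 13:00–15:00, 15:30–17:00.
Diego ∩ Maya: 08:30–09:00, 13:30–14:00, 15:30–16:00.
Diego ∩ Maya ∩ Rania: 08:30–09:00, 13:30–14:00, 15:30–16:00.
Diego ∩ Maya ∩ Rania ∩ Liang: 08:30–09:00, 13:30–14:00, 15:30–16:00.
Restricted to 10:00–16:30: 13:30–14:00, 15:30–16:00.
Windows ≥ 30 min: 13:30–14:00, 15:30–16:00.
That's 2 windows.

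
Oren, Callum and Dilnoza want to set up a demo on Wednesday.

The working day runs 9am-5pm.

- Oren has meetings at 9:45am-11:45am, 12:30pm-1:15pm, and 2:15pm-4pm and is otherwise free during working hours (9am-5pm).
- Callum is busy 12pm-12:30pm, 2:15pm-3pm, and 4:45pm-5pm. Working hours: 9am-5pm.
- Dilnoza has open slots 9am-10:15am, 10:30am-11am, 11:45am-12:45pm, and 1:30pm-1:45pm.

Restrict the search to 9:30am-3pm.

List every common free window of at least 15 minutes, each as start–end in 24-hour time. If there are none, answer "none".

09:30–09:45, 11:45–12:00, 13:30–13:45

Oren free within 09:00–17:00: 09:00–09:45, 11:45–12:30, 13:15–14:15, 16:00–17:00.
Callum free within 09:00–17:00: 09:00–12:00, 12:30–14:15, 15:00–16:45.
Oren ∩ Callum: 09:00–09:45, 11:45–12:00, 13:15–14:15, 16:00–16:45.
Oren ∩ Callum ∩ Dilnoza: 09:00–09:45, 11:45–12:00, 13:30–13:45.
Restricted to 09:30–15:00: 09:30–09:45, 11:45–12:00, 13:30–13:45.
Windows ≥ 15 min: 09:30–09:45, 11:45–12:00, 13:30–13:45.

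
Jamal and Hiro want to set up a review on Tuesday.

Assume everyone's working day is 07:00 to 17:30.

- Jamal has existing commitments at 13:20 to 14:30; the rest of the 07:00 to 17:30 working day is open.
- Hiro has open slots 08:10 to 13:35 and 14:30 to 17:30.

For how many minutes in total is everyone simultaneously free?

Jamal free within 07:00–17:30: 07:00–13:20, 14:30–17:30.
Jamal ∩ Hiro: 08:10–13:20, 14:30–17:30.
Total common minutes: 310 + 180 = 490.

490 minutes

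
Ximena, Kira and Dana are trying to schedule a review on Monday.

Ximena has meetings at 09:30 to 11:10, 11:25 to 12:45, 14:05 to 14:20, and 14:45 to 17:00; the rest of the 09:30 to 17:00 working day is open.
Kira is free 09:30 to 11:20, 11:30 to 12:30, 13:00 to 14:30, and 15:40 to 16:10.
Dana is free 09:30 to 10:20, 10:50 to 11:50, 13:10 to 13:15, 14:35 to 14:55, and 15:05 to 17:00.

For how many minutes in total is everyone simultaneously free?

Ximena free within 09:30–17:00: 11:10–11:25, 12:45–14:05, 14:20–14:45.
Ximena ∩ Kira: 11:10–11:20, 13:00–14:05, 14:20–14:30.
Ximena ∩ Kira ∩ Dana: 11:10–11:20, 13:10–13:15.
Total common minutes: 10 + 5 = 15.

15 minutes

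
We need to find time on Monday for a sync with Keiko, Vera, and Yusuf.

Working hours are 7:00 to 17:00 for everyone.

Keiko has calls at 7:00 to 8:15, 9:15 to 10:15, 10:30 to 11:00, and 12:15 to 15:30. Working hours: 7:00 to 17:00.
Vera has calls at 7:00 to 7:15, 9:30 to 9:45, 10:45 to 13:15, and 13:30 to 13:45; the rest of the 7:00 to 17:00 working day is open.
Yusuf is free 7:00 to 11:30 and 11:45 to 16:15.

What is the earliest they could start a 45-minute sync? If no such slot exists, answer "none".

08:15

Keiko free within 07:00–17:00: 08:15–09:15, 10:15–10:30, 11:00–12:15, 15:30–17:00.
Vera free within 07:00–17:00: 07:15–09:30, 09:45–10:45, 13:15–13:30, 13:45–17:00.
Keiko ∩ Vera: 08:15–09:15, 10:15–10:30, 15:30–17:00.
Keiko ∩ Vera ∩ Yusuf: 08:15–09:15, 10:15–10:30, 15:30–16:15.
Windows ≥ 45 min: 08:15–09:15, 15:30–16:15.
Earliest such window starts at 08:15.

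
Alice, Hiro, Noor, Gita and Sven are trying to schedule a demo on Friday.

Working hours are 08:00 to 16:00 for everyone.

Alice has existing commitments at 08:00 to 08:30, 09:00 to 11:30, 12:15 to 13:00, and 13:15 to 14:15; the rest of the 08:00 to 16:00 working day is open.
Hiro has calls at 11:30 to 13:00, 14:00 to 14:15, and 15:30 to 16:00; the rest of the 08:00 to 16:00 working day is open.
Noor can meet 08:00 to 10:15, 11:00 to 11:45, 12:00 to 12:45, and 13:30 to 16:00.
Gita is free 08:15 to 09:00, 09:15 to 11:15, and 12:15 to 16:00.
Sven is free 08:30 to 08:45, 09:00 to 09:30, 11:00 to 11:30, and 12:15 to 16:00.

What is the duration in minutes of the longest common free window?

75 minutes

Alice free within 08:00–16:00: 08:30–09:00, 11:30–12:15, 13:00–13:15, 14:15–16:00.
Hiro free within 08:00–16:00: 08:00–11:30, 13:00–14:00, 14:15–15:30.
Alice ∩ Hiro: 08:30–09:00, 13:00–13:15, 14:15–15:30.
Alice ∩ Hiro ∩ Noor: 08:30–09:00, 14:15–15:30.
Alice ∩ Hiro ∩ Noor ∩ Gita: 08:30–09:00, 14:15–15:30.
Alice ∩ Hiro ∩ Noor ∩ Gita ∩ Sven: 08:30–08:45, 14:15–15:30.
Common window lengths: 15, 75 min; longest is 75.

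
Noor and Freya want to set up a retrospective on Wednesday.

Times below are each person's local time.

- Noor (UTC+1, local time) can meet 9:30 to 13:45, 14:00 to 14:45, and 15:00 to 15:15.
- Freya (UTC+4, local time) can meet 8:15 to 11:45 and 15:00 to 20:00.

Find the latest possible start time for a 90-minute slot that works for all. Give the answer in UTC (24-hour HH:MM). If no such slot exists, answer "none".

11:15

Noor → UTC: 08:30–12:45, 13:00–13:45, 14:00–14:15.
Freya → UTC: 04:15–07:45, 11:00–16:00.
Noor ∩ Freya: 11:00–12:45, 13:00–13:45, 14:00–14:15.
Windows ≥ 90 min: 11:00–12:45.
Latest start in the last window 11:00–12:45 is 12:45 − 90 min = 11:15.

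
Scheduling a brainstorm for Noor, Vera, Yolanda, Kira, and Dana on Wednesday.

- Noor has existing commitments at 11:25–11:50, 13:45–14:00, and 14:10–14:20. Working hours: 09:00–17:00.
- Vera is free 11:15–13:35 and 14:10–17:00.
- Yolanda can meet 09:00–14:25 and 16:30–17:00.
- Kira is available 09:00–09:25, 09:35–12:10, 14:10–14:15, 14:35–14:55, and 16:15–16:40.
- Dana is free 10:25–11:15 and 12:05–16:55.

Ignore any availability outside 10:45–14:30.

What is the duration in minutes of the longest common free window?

5 minutes

Noor free within 09:00–17:00: 09:00–11:25, 11:50–13:45, 14:00–14:10, 14:20–17:00.
Noor ∩ Vera: 11:15–11:25, 11:50–13:35, 14:20–17:00.
Noor ∩ Vera ∩ Yolanda: 11:15–11:25, 11:50–13:35, 14:20–14:25, 16:30–17:00.
Noor ∩ Vera ∩ Yolanda ∩ Kira: 11:15–11:25, 11:50–12:10, 16:30–16:40.
Noor ∩ Vera ∩ Yolanda ∩ Kira ∩ Dana: 12:05–12:10, 16:30–16:40.
Restricted to 10:45–14:30: 12:05–12:10.
Single common window of 5 minutes.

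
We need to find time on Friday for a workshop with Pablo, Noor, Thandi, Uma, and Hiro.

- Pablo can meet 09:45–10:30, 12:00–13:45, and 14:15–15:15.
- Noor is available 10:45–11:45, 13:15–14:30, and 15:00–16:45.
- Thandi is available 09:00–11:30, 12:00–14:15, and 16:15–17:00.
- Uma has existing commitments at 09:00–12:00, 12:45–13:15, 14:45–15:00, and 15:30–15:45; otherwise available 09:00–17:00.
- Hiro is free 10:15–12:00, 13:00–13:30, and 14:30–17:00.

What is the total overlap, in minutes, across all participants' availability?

15 minutes

Uma free within 09:00–17:00: 12:00–12:45, 13:15–14:45, 15:00–15:30, 15:45–17:00.
Pablo ∩ Noor: 13:15–13:45, 14:15–14:30, 15:00–15:15.
Pablo ∩ Noor ∩ Thandi: 13:15–13:45.
Pablo ∩ Noor ∩ Thandi ∩ Uma: 13:15–13:45.
Pablo ∩ Noor ∩ Thandi ∩ Uma ∩ Hiro: 13:15–13:30.
Total common minutes: 15.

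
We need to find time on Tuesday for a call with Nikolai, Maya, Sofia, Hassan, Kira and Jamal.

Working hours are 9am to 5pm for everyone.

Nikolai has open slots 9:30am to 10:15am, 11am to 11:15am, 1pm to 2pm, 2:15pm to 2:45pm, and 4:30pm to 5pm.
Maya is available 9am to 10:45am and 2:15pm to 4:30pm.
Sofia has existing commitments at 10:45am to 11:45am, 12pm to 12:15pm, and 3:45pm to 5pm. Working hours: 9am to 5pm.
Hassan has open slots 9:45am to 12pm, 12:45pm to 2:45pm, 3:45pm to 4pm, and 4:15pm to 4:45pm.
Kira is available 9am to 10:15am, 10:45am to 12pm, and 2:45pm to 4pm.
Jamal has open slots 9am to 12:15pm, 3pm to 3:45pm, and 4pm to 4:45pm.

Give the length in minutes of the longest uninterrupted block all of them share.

30 minutes

Sofia free within 09:00–17:00: 09:00–10:45, 11:45–12:00, 12:15–15:45.
Nikolai ∩ Maya: 09:30–10:15, 14:15–14:45.
Nikolai ∩ Maya ∩ Sofia: 09:30–10:15, 14:15–14:45.
Nikolai ∩ Maya ∩ Sofia ∩ Hassan: 09:45–10:15, 14:15–14:45.
Nikolai ∩ Maya ∩ Sofia ∩ Hassan ∩ Kira: 09:45–10:15.
Nikolai ∩ Maya ∩ Sofia ∩ Hassan ∩ Kira ∩ Jamal: 09:45–10:15.
Single common window of 30 minutes.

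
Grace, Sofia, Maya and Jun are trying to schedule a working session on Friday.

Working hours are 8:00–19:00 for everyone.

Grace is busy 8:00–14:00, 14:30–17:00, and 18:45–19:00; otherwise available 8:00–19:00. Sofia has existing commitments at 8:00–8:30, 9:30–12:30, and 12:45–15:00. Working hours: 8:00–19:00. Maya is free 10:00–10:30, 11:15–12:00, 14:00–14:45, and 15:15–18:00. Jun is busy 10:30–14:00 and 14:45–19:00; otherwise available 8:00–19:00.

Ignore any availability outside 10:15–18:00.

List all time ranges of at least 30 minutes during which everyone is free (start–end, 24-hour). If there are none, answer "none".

none

Grace free within 08:00–19:00: 14:00–14:30, 17:00–18:45.
Sofia free within 08:00–19:00: 08:30–09:30, 12:30–12:45, 15:00–19:00.
Jun free within 08:00–19:00: 08:00–10:30, 14:00–14:45.
Grace ∩ Sofia: 17:00–18:45.
Grace ∩ Sofia ∩ Maya: 17:00–18:00.
Grace ∩ Sofia ∩ Maya ∩ Jun: (none).
Restricted to 10:15–18:00: (none).
Windows ≥ 30 min: (none).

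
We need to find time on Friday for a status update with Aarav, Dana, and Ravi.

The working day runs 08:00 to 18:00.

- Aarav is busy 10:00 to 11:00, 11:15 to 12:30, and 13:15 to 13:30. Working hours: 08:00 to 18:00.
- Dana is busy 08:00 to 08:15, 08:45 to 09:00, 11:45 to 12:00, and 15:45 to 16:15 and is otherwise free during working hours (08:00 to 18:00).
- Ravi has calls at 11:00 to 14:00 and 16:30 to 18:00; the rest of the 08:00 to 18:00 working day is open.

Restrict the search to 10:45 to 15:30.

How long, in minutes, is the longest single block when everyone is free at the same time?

90 minutes

Aarav free within 08:00–18:00: 08:00–10:00, 11:00–11:15, 12:30–13:15, 13:30–18:00.
Dana free within 08:00–18:00: 08:15–08:45, 09:00–11:45, 12:00–15:45, 16:15–18:00.
Ravi free within 08:00–18:00: 08:00–11:00, 14:00–16:30.
Aarav ∩ Dana: 08:15–08:45, 09:00–10:00, 11:00–11:15, 12:30–13:15, 13:30–15:45, 16:15–18:00.
Aarav ∩ Dana ∩ Ravi: 08:15–08:45, 09:00–10:00, 14:00–15:45, 16:15–16:30.
Restricted to 10:45–15:30: 14:00–15:30.
Single common window of 90 minutes.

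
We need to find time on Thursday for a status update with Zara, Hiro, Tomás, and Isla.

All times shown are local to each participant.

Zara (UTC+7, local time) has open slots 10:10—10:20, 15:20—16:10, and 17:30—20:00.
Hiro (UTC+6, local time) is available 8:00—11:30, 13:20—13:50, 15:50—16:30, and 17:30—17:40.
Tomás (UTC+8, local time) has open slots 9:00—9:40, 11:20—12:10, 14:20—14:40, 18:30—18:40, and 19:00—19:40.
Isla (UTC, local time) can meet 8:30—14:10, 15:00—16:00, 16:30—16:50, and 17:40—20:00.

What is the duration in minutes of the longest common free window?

Zara → UTC: 03:10–03:20, 08:20–09:10, 10:30–13:00.
Hiro → UTC: 02:00–05:30, 07:20–07:50, 09:50–10:30, 11:30–11:40.
Tomás → UTC: 01:00–01:40, 03:20–04:10, 06:20–06:40, 10:30–10:40, 11:00–11:40.
Isla → UTC: 08:30–14:10, 15:00–16:00, 16:30–16:50, 17:40–20:00.
Zara ∩ Hiro: 03:10–03:20, 11:30–11:40.
Zara ∩ Hiro ∩ Tomás: 11:30–11:40.
Zara ∩ Hiro ∩ Tomás ∩ Isla: 11:30–11:40.
Single common window of 10 minutes.

10 minutes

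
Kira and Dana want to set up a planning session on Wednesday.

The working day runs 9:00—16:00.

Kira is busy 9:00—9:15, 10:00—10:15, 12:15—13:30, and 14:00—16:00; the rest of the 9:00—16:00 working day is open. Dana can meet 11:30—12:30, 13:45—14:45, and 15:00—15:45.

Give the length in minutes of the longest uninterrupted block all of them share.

Kira free within 09:00–16:00: 09:15–10:00, 10:15–12:15, 13:30–14:00.
Kira ∩ Dana: 11:30–12:15, 13:45–14:00.
Common window lengths: 45, 15 min; longest is 45.

45 minutes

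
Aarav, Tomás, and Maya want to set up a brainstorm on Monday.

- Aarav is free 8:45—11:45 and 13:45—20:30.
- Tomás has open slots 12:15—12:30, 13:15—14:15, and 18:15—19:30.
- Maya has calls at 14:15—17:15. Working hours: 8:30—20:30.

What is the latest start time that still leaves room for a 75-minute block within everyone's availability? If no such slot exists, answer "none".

18:15

Maya free within 08:30–20:30: 08:30–14:15, 17:15–20:30.
Aarav ∩ Tomás: 13:45–14:15, 18:15–19:30.
Aarav ∩ Tomás ∩ Maya: 13:45–14:15, 18:15–19:30.
Windows ≥ 75 min: 18:15–19:30.
Latest start in the last window 18:15–19:30 is 19:30 − 75 min = 18:15.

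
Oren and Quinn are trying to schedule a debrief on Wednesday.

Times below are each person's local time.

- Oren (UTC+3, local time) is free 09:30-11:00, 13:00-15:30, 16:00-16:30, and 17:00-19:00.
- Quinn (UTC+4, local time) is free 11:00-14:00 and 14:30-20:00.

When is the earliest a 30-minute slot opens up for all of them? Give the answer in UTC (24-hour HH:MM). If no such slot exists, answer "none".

07:00

Oren → UTC: 06:30–08:00, 10:00–12:30, 13:00–13:30, 14:00–16:00.
Quinn → UTC: 07:00–10:00, 10:30–16:00.
Oren ∩ Quinn: 07:00–08:00, 10:30–12:30, 13:00–13:30, 14:00–16:00.
Windows ≥ 30 min: 07:00–08:00, 10:30–12:30, 13:00–13:30, 14:00–16:00.
Earliest such window starts at 07:00.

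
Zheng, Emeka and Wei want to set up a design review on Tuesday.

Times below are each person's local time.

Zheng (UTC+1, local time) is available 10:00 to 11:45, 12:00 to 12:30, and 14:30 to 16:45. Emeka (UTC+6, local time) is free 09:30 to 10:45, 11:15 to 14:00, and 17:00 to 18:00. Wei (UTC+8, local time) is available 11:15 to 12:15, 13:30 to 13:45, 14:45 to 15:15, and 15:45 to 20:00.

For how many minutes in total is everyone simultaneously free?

30 minutes

Zheng → UTC: 09:00–10:45, 11:00–11:30, 13:30–15:45.
Emeka → UTC: 03:30–04:45, 05:15–08:00, 11:00–12:00.
Wei → UTC: 03:15–04:15, 05:30–05:45, 06:45–07:15, 07:45–12:00.
Zheng ∩ Emeka: 11:00–11:30.
Zheng ∩ Emeka ∩ Wei: 11:00–11:30.
Total common minutes: 30.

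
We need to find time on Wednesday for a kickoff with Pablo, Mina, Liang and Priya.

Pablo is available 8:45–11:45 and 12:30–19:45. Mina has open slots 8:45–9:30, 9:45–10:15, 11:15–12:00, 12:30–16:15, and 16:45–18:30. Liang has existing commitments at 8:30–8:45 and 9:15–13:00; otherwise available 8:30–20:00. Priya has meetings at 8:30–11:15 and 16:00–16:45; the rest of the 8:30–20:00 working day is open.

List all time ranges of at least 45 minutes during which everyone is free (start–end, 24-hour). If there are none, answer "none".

Liang free within 08:30–20:00: 08:45–09:15, 13:00–20:00.
Priya free within 08:30–20:00: 11:15–16:00, 16:45–20:00.
Pablo ∩ Mina: 08:45–09:30, 09:45–10:15, 11:15–11:45, 12:30–16:15, 16:45–18:30.
Pablo ∩ Mina ∩ Liang: 08:45–09:15, 13:00–16:15, 16:45–18:30.
Pablo ∩ Mina ∩ Liang ∩ Priya: 13:00–16:00, 16:45–18:30.
Windows ≥ 45 min: 13:00–16:00, 16:45–18:30.

13:00–16:00, 16:45–18:30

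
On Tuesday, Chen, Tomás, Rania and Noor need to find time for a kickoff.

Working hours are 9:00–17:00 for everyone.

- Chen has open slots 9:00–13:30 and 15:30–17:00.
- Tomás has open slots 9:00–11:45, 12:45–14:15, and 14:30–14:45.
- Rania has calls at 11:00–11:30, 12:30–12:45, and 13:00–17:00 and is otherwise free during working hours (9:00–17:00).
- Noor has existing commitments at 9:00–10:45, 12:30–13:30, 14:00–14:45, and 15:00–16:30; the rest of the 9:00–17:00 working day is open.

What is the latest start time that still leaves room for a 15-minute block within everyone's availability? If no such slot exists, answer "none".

11:30

Rania free within 09:00–17:00: 09:00–11:00, 11:30–12:30, 12:45–13:00.
Noor free within 09:00–17:00: 10:45–12:30, 13:30–14:00, 14:45–15:00, 16:30–17:00.
Chen ∩ Tomás: 09:00–11:45, 12:45–13:30.
Chen ∩ Tomás ∩ Rania: 09:00–11:00, 11:30–11:45, 12:45–13:00.
Chen ∩ Tomás ∩ Rania ∩ Noor: 10:45–11:00, 11:30–11:45.
Windows ≥ 15 min: 10:45–11:00, 11:30–11:45.
Latest start in the last window 11:30–11:45 is 11:45 − 15 min = 11:30.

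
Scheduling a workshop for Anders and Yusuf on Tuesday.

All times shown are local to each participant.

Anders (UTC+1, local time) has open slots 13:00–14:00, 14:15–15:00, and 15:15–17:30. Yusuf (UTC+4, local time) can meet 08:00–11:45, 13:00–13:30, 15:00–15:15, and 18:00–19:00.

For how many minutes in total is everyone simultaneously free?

Anders → UTC: 12:00–13:00, 13:15–14:00, 14:15–16:30.
Yusuf → UTC: 04:00–07:45, 09:00–09:30, 11:00–11:15, 14:00–15:00.
Anders ∩ Yusuf: 14:15–15:00.
Total common minutes: 45.

45 minutes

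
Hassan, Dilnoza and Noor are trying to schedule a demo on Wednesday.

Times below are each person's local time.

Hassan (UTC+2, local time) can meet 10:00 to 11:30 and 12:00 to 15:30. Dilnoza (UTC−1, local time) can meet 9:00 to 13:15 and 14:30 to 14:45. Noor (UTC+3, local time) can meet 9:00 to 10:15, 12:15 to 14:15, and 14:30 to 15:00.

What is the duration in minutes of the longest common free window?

75 minutes

Hassan → UTC: 08:00–09:30, 10:00–13:30.
Dilnoza → UTC: 10:00–14:15, 15:30–15:45.
Noor → UTC: 06:00–07:15, 09:15–11:15, 11:30–12:00.
Hassan ∩ Dilnoza: 10:00–13:30.
Hassan ∩ Dilnoza ∩ Noor: 10:00–11:15, 11:30–12:00.
Common window lengths: 75, 30 min; longest is 75.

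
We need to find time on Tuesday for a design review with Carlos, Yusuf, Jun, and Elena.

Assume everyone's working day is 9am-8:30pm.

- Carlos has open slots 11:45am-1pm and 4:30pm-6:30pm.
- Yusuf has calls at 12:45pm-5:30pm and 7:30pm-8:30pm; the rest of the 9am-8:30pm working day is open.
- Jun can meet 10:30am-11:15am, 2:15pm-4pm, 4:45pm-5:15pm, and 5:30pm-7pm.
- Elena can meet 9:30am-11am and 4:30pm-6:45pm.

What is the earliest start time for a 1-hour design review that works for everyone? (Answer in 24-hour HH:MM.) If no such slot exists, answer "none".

17:30

Yusuf free within 09:00–20:30: 09:00–12:45, 17:30–19:30.
Carlos ∩ Yusuf: 11:45–12:45, 17:30–18:30.
Carlos ∩ Yusuf ∩ Jun: 17:30–18:30.
Carlos ∩ Yusuf ∩ Jun ∩ Elena: 17:30–18:30.
Windows ≥ 60 min: 17:30–18:30.
Earliest such window starts at 17:30.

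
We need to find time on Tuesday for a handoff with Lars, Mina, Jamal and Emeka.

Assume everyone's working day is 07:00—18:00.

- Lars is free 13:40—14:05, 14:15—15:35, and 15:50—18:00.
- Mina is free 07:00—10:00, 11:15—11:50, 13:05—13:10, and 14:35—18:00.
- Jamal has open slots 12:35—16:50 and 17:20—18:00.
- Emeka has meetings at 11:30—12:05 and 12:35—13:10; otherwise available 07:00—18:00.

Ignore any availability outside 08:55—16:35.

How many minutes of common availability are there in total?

105 minutes

Emeka free within 07:00–18:00: 07:00–11:30, 12:05–12:35, 13:10–18:00.
Lars ∩ Mina: 14:35–15:35, 15:50–18:00.
Lars ∩ Mina ∩ Jamal: 14:35–15:35, 15:50–16:50, 17:20–18:00.
Lars ∩ Mina ∩ Jamal ∩ Emeka: 14:35–15:35, 15:50–16:50, 17:20–18:00.
Restricted to 08:55–16:35: 14:35–15:35, 15:50–16:35.
Total common minutes: 60 + 45 = 105.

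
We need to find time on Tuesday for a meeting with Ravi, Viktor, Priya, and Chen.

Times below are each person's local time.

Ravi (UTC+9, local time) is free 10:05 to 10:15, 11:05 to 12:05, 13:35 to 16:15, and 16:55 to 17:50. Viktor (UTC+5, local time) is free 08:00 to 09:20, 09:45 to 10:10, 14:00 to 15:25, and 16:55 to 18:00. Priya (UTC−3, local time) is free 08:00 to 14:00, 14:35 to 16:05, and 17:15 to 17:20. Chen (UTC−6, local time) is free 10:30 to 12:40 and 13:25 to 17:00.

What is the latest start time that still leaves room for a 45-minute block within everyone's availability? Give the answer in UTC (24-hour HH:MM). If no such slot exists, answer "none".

none

Ravi → UTC: 01:05–01:15, 02:05–03:05, 04:35–07:15, 07:55–08:50.
Viktor → UTC: 03:00–04:20, 04:45–05:10, 09:00–10:25, 11:55–13:00.
Priya → UTC: 11:00–17:00, 17:35–19:05, 20:15–20:20.
Chen → UTC: 16:30–18:40, 19:25–23:00.
Ravi ∩ Viktor: 03:00–03:05, 04:45–05:10.
Ravi ∩ Viktor ∩ Priya: (none).
Ravi ∩ Viktor ∩ Priya ∩ Chen: (none).
Windows ≥ 45 min: (none).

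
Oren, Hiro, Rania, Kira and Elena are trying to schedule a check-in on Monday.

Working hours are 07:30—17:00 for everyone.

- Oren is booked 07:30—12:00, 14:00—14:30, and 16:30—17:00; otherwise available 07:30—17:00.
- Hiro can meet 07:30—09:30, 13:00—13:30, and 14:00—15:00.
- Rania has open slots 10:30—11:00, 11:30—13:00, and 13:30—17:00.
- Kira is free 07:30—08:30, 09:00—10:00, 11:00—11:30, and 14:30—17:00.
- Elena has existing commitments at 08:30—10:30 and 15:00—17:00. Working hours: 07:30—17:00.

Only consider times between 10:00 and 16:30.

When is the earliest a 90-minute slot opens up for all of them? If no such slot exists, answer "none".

none

Oren free within 07:30–17:00: 12:00–14:00, 14:30–16:30.
Elena free within 07:30–17:00: 07:30–08:30, 10:30–15:00.
Oren ∩ Hiro: 13:00–13:30, 14:30–15:00.
Oren ∩ Hiro ∩ Rania: 14:30–15:00.
Oren ∩ Hiro ∩ Rania ∩ Kira: 14:30–15:00.
Oren ∩ Hiro ∩ Rania ∩ Kira ∩ Elena: 14:30–15:00.
Restricted to 10:00–16:30: 14:30–15:00.
Windows ≥ 90 min: (none).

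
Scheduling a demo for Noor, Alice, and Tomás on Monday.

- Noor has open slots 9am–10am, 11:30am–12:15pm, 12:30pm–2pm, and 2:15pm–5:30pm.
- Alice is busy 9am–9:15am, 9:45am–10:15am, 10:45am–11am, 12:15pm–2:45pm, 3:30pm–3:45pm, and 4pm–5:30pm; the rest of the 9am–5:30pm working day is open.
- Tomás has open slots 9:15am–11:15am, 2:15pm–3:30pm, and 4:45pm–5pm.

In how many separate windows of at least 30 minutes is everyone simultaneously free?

2

Alice free within 09:00–17:30: 09:15–09:45, 10:15–10:45, 11:00–12:15, 14:45–15:30, 15:45–16:00.
Noor ∩ Alice: 09:15–09:45, 11:30–12:15, 14:45–15:30, 15:45–16:00.
Noor ∩ Alice ∩ Tomás: 09:15–09:45, 14:45–15:30.
Windows ≥ 30 min: 09:15–09:45, 14:45–15:30.
That's 2 windows.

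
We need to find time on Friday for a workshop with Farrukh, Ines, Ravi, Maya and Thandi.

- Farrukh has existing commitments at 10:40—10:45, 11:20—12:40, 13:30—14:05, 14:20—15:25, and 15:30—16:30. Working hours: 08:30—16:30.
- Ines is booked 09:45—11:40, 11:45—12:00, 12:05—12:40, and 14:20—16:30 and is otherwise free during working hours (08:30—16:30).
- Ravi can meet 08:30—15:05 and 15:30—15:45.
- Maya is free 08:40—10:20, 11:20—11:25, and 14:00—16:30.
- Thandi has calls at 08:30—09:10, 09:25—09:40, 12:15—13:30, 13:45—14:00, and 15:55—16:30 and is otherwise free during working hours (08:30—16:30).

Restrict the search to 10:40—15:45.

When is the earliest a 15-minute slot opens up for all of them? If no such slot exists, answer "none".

Farrukh free within 08:30–16:30: 08:30–10:40, 10:45–11:20, 12:40–13:30, 14:05–14:20, 15:25–15:30.
Ines free within 08:30–16:30: 08:30–09:45, 11:40–11:45, 12:00–12:05, 12:40–14:20.
Thandi free within 08:30–16:30: 09:10–09:25, 09:40–12:15, 13:30–13:45, 14:00–15:55.
Farrukh ∩ Ines: 08:30–09:45, 12:40–13:30, 14:05–14:20.
Farrukh ∩ Ines ∩ Ravi: 08:30–09:45, 12:40–13:30, 14:05–14:20.
Farrukh ∩ Ines ∩ Ravi ∩ Maya: 08:40–09:45, 14:05–14:20.
Farrukh ∩ Ines ∩ Ravi ∩ Maya ∩ Thandi: 09:10–09:25, 09:40–09:45, 14:05–14:20.
Restricted to 10:40–15:45: 14:05–14:20.
Windows ≥ 15 min: 14:05–14:20.
Earliest such window starts at 14:05.

14:05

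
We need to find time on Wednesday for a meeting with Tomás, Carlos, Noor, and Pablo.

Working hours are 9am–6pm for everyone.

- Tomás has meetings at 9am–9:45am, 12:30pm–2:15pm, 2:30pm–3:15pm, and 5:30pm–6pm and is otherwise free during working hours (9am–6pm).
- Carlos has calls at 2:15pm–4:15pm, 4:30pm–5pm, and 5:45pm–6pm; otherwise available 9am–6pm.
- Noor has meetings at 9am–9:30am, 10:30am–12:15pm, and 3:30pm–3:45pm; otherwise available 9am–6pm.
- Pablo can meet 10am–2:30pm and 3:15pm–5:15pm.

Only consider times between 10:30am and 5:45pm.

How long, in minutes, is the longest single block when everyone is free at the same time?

Tomás free within 09:00–18:00: 09:45–12:30, 14:15–14:30, 15:15–17:30.
Carlos free within 09:00–18:00: 09:00–14:15, 16:15–16:30, 17:00–17:45.
Noor free within 09:00–18:00: 09:30–10:30, 12:15–15:30, 15:45–18:00.
Tomás ∩ Carlos: 09:45–12:30, 16:15–16:30, 17:00–17:30.
Tomás ∩ Carlos ∩ Noor: 09:45–10:30, 12:15–12:30, 16:15–16:30, 17:00–17:30.
Tomás ∩ Carlos ∩ Noor ∩ Pablo: 10:00–10:30, 12:15–12:30, 16:15–16:30, 17:00–17:15.
Restricted to 10:30–17:45: 12:15–12:30, 16:15–16:30, 17:00–17:15.
Common window lengths: 15, 15, 15 min; longest is 15.

15 minutes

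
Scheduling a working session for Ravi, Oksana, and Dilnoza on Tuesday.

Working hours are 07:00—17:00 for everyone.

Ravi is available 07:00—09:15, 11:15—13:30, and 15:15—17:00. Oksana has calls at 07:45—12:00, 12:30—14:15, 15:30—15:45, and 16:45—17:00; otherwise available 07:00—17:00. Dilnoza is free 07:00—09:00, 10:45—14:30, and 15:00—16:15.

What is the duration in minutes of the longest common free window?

45 minutes

Oksana free within 07:00–17:00: 07:00–07:45, 12:00–12:30, 14:15–15:30, 15:45–16:45.
Ravi ∩ Oksana: 07:00–07:45, 12:00–12:30, 15:15–15:30, 15:45–16:45.
Ravi ∩ Oksana ∩ Dilnoza: 07:00–07:45, 12:00–12:30, 15:15–15:30, 15:45–16:15.
Common window lengths: 45, 30, 15, 30 min; longest is 45.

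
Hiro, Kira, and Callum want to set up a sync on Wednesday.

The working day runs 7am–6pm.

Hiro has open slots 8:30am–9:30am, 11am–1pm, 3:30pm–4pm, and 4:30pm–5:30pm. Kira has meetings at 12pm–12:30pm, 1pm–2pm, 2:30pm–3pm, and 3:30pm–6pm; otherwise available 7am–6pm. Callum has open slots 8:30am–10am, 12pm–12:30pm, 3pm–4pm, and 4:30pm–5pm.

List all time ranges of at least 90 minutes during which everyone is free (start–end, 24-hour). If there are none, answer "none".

Kira free within 07:00–18:00: 07:00–12:00, 12:30–13:00, 14:00–14:30, 15:00–15:30.
Hiro ∩ Kira: 08:30–09:30, 11:00–12:00, 12:30–13:00.
Hiro ∩ Kira ∩ Callum: 08:30–09:30.
Windows ≥ 90 min: (none).

none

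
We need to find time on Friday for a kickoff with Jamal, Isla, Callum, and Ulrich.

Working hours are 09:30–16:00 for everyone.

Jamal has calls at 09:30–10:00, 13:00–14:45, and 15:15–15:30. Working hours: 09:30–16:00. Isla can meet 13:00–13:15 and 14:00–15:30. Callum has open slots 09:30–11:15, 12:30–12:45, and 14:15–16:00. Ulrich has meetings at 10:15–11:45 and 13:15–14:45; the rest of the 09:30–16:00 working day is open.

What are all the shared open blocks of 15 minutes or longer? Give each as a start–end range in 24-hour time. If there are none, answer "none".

14:45–15:15

Jamal free within 09:30–16:00: 10:00–13:00, 14:45–15:15, 15:30–16:00.
Ulrich free within 09:30–16:00: 09:30–10:15, 11:45–13:15, 14:45–16:00.
Jamal ∩ Isla: 14:45–15:15.
Jamal ∩ Isla ∩ Callum: 14:45–15:15.
Jamal ∩ Isla ∩ Callum ∩ Ulrich: 14:45–15:15.
Windows ≥ 15 min: 14:45–15:15.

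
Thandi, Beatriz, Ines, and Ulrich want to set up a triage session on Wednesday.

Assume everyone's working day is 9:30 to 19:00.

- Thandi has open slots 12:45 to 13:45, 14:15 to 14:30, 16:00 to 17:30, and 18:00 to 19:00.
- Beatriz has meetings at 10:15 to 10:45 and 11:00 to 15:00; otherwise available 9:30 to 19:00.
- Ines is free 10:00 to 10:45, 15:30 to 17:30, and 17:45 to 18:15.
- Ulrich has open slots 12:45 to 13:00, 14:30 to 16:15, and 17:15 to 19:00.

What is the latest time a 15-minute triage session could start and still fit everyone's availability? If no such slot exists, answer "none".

18:00

Beatriz free within 09:30–19:00: 09:30–10:15, 10:45–11:00, 15:00–19:00.
Thandi ∩ Beatriz: 16:00–17:30, 18:00–19:00.
Thandi ∩ Beatriz ∩ Ines: 16:00–17:30, 18:00–18:15.
Thandi ∩ Beatriz ∩ Ines ∩ Ulrich: 16:00–16:15, 17:15–17:30, 18:00–18:15.
Windows ≥ 15 min: 16:00–16:15, 17:15–17:30, 18:00–18:15.
Latest start in the last window 18:00–18:15 is 18:15 − 15 min = 18:00.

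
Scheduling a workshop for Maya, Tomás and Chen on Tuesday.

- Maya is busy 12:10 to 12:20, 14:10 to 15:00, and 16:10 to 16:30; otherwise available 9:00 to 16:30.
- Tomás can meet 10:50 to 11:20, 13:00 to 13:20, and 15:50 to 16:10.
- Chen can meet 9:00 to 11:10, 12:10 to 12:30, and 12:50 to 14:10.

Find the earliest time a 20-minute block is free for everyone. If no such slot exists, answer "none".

10:50

Maya free within 09:00–16:30: 09:00–12:10, 12:20–14:10, 15:00–16:10.
Maya ∩ Tomás: 10:50–11:20, 13:00–13:20, 15:50–16:10.
Maya ∩ Tomás ∩ Chen: 10:50–11:10, 13:00–13:20.
Windows ≥ 20 min: 10:50–11:10, 13:00–13:20.
Earliest such window starts at 10:50.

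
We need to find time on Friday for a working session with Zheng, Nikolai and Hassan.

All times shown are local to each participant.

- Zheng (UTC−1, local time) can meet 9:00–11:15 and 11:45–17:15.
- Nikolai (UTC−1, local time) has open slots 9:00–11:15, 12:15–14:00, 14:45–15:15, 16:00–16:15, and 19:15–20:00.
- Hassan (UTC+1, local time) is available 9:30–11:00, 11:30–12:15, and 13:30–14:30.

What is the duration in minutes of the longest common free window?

Zheng → UTC: 10:00–12:15, 12:45–18:15.
Nikolai → UTC: 10:00–12:15, 13:15–15:00, 15:45–16:15, 17:00–17:15, 20:15–21:00.
Hassan → UTC: 08:30–10:00, 10:30–11:15, 12:30–13:30.
Zheng ∩ Nikolai: 10:00–12:15, 13:15–15:00, 15:45–16:15, 17:00–17:15.
Zheng ∩ Nikolai ∩ Hassan: 10:30–11:15, 13:15–13:30.
Common window lengths: 45, 15 min; longest is 45.

45 minutes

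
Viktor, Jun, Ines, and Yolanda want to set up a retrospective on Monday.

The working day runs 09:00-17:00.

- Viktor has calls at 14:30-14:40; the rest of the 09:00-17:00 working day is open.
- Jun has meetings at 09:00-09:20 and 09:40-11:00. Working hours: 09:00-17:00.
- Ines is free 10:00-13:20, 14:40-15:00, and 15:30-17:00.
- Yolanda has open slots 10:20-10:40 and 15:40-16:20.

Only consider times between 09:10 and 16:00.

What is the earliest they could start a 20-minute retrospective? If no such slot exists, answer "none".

Viktor free within 09:00–17:00: 09:00–14:30, 14:40–17:00.
Jun free within 09:00–17:00: 09:20–09:40, 11:00–17:00.
Viktor ∩ Jun: 09:20–09:40, 11:00–14:30, 14:40–17:00.
Viktor ∩ Jun ∩ Ines: 11:00–13:20, 14:40–15:00, 15:30–17:00.
Viktor ∩ Jun ∩ Ines ∩ Yolanda: 15:40–16:20.
Restricted to 09:10–16:00: 15:40–16:00.
Windows ≥ 20 min: 15:40–16:00.
Earliest such window starts at 15:40.

15:40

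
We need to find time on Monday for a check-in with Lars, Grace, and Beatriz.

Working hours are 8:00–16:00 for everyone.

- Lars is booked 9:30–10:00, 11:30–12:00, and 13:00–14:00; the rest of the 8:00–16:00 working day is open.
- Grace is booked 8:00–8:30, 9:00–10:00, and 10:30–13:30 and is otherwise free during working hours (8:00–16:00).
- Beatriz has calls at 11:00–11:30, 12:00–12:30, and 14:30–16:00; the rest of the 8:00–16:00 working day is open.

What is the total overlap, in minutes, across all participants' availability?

Lars free within 08:00–16:00: 08:00–09:30, 10:00–11:30, 12:00–13:00, 14:00–16:00.
Grace free within 08:00–16:00: 08:30–09:00, 10:00–10:30, 13:30–16:00.
Beatriz free within 08:00–16:00: 08:00–11:00, 11:30–12:00, 12:30–14:30.
Lars ∩ Grace: 08:30–09:00, 10:00–10:30, 14:00–16:00.
Lars ∩ Grace ∩ Beatriz: 08:30–09:00, 10:00–10:30, 14:00–14:30.
Total common minutes: 30 + 30 + 30 = 90.

90 minutes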